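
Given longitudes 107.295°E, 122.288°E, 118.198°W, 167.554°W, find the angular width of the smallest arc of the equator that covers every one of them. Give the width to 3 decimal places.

Sort the longitudes: -167.554°, -118.198°, +107.295°, +122.288°.
Eastward gaps between consecutive values (wrapping around): 49.356°, 225.493°, 14.993°, 70.158°.
Largest gap = 225.493° ⇒ minimal covering band is its complement: 360° − 225.493° = 134.507°.
Band runs from +107.295° eastward to -118.198°, crossing the antimeridian.

134.507°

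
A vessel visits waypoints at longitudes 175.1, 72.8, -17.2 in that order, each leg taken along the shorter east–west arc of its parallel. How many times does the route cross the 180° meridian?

Leg 1: +175.1° → +72.8°, shortest Δλ = -102.3° (west) — does not cross 180°.
Leg 2: +72.8° → -17.2°, shortest Δλ = -90.0° (west) — does not cross 180°.
Total crossings: 0.

0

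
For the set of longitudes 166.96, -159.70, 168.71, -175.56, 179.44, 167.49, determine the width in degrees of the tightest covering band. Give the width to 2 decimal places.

33.34°

Sort the longitudes: -175.56°, -159.70°, +166.96°, +167.49°, +168.71°, +179.44°.
Eastward gaps between consecutive values (wrapping around): 15.86°, 326.66°, 0.53°, 1.22°, 10.73°, 5.00°.
Largest gap = 326.66° ⇒ minimal covering band is its complement: 360° − 326.66° = 33.34°.
Band runs from +166.96° eastward to -159.70°, crossing the antimeridian.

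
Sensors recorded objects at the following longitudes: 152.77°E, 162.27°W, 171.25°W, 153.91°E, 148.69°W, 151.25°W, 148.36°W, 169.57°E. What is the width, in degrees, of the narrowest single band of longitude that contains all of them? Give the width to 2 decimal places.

Sort the longitudes: -171.25°, -162.27°, -151.25°, -148.69°, -148.36°, +152.77°, +153.91°, +169.57°.
Eastward gaps between consecutive values (wrapping around): 8.98°, 11.02°, 2.56°, 0.33°, 301.13°, 1.14°, 15.66°, 19.18°.
Largest gap = 301.13° ⇒ minimal covering band is its complement: 360° − 301.13° = 58.87°.
Band runs from +152.77° eastward to -148.36°, crossing the antimeridian.

58.87°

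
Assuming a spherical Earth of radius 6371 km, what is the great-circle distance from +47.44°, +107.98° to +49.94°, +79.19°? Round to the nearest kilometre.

Δλ = 79.19 − 107.98 = -28.79°.
Δφ = 49.94 − 47.44 = 2.50°.
a = sin²(Δφ/2) + cos φ₁ · cos φ₂ · sin²(Δλ/2) = 0.027379.
c = 2·atan2(√a, √(1−a)) = 0.33246 rad → d = 6371·c ≈ 2118.13 km.

2118 km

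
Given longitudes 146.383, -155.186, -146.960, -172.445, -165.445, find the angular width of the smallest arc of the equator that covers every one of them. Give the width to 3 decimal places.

66.657°

Sort the longitudes: -172.445°, -165.445°, -155.186°, -146.960°, +146.383°.
Eastward gaps between consecutive values (wrapping around): 7.000°, 10.259°, 8.226°, 293.343°, 41.172°.
Largest gap = 293.343° ⇒ minimal covering band is its complement: 360° − 293.343° = 66.657°.
Band runs from +146.383° eastward to -146.960°, crossing the antimeridian.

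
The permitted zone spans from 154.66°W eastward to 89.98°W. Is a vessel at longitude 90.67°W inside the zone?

Yes

Band width going east from -154.66° to -89.98°: ((-89.98 − -154.66) mod 360) = 64.68°.
Offset of -90.67° east of the west edge: ((-90.67 − -154.66) mod 360) = 63.99°.
63.99° ≤ 64.68° ⇒ inside.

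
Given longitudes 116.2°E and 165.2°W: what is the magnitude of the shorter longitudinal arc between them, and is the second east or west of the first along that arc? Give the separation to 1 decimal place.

78.6° east

Raw difference: -165.2 − 116.2 = -281.4°.
Normalise into (−180°, 180°]: -281.4° + 360° = 78.6°.
Positive ⇒ the second point lies to the east; separation 78.6°.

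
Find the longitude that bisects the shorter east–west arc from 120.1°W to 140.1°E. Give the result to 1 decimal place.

Signed shortest Δλ from -120.1° to +140.1° is -99.8°.
Midpoint longitude = -120.1° + (-99.8°)/2 = -120.1° − 49.9° = -170.0°.
(The naïve average (-120.1 + +140.1)/2 = 10.0° is on the wrong side of the globe.)

170.0°W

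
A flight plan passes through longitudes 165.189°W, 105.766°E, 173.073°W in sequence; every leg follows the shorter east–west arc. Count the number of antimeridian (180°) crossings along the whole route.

Leg 1: -165.189° → +105.766°, shortest Δλ = -89.045° (west) — crosses 180°.
Leg 2: +105.766° → -173.073°, shortest Δλ = 81.161° (east) — crosses 180°.
Total crossings: 2.

2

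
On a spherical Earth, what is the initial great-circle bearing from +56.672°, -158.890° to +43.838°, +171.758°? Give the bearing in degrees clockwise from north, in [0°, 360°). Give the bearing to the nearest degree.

Δλ = 171.758 − -158.890 = 330.648°; wrapped into (−180°, 180°]: -29.352°.
θ = atan2( sin Δλ · cos φ₂ , cos φ₁ · sin φ₂ − sin φ₁ · cos φ₂ · cos Δλ )
  = atan2(-0.35356, -0.14476) = -112.266° → normalised to [0°, 360°): 247.734°.

248°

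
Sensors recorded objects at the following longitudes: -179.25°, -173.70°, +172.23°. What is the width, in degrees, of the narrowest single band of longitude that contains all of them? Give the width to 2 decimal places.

Sort the longitudes: -179.25°, -173.70°, +172.23°.
Eastward gaps between consecutive values (wrapping around): 5.55°, 345.93°, 8.52°.
Largest gap = 345.93° ⇒ minimal covering band is its complement: 360° − 345.93° = 14.07°.
Band runs from +172.23° eastward to -173.70°, crossing the antimeridian.

14.07°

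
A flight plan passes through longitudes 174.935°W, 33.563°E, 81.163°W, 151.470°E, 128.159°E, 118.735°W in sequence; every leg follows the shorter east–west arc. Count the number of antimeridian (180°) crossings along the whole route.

Leg 1: -174.935° → +33.563°, shortest Δλ = -151.502° (west) — crosses 180°.
Leg 2: +33.563° → -81.163°, shortest Δλ = -114.726° (west) — does not cross 180°.
Leg 3: -81.163° → +151.470°, shortest Δλ = -127.367° (west) — crosses 180°.
Leg 4: +151.470° → +128.159°, shortest Δλ = -23.311° (west) — does not cross 180°.
Leg 5: +128.159° → -118.735°, shortest Δλ = 113.106° (east) — crosses 180°.
Total crossings: 3.

3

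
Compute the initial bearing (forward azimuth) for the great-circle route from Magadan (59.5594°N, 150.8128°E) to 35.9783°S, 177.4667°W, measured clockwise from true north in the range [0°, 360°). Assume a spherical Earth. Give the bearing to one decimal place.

154.5°

Δλ = -177.4667 − 150.8128 = -328.2795°; wrapped into (−180°, 180°]: 31.7205°.
θ = atan2( sin Δλ · cos φ₂ , cos φ₁ · sin φ₂ − sin φ₁ · cos φ₂ · cos Δλ )
  = atan2(0.42548, -0.89111) = 154.477° → normalised to [0°, 360°): 154.477°.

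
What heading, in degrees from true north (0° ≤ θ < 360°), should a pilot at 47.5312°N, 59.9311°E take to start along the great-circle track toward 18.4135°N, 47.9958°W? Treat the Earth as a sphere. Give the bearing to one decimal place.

Δλ = -47.9958 − 59.9311 = -107.9269°.
θ = atan2( sin Δλ · cos φ₂ , cos φ₁ · sin φ₂ − sin φ₁ · cos φ₂ · cos Δλ )
  = atan2(-0.90274, 0.42870) = -64.598° → normalised to [0°, 360°): 295.402°.

295.4°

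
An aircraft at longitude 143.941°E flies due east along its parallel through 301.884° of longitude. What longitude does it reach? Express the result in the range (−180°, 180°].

Start at +143.941°; shift +301.884° → +445.825°.
+445.825° lies outside (−180°, 180°]; subtract 360° → +85.825°.

85.825°E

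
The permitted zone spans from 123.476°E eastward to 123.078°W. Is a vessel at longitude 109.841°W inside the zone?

Band width going east from +123.476° to -123.078°: ((-123.078 − 123.476) mod 360) = 113.446°.
Offset of -109.841° east of the west edge: ((-109.841 − 123.476) mod 360) = 126.683°.
126.683° > 113.446° ⇒ outside.

No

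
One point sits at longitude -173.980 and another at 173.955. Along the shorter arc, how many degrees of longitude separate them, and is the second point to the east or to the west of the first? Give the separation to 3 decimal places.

Raw difference: 173.955 − -173.980 = 347.935°.
Normalise into (−180°, 180°]: 347.935° − 360° = -12.065°.
Negative ⇒ the second point lies to the west; separation 12.065°.

12.065° west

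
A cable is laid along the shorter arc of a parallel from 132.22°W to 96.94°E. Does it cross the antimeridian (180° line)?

Yes

Naïve |96.94 − -132.22| = 229.16° > 180°, so the shorter arc goes the other way round — across 180°.
Signed shortest Δλ = ((96.94 − -132.22 + 180) mod 360) − 180 = -130.84°.
Going west by 130.84° from -132.22° passes through 180° before reaching +96.94°.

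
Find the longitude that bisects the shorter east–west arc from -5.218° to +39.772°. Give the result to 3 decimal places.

+17.277°

Signed shortest Δλ from -5.218° to +39.772° is +44.990°.
Midpoint longitude = -5.218° + (+44.990°)/2 = -5.218° + 22.495° = +17.277°.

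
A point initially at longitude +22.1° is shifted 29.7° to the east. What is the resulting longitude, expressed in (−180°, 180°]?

Start at +22.1°; shift +29.7° → +51.8°.
+51.8° already lies in (−180°, 180°].

+51.8°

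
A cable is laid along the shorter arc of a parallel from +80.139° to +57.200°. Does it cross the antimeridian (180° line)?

Signed shortest Δλ = ((57.200 − 80.139 + 180) mod 360) − 180 = -22.939°.
Going west by 22.939° from +80.139° reaches +57.200° without touching 180°.

No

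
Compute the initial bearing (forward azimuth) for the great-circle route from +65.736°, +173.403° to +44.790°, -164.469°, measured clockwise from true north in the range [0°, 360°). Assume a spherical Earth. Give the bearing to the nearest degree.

Δλ = -164.469 − 173.403 = -337.872°; wrapped into (−180°, 180°]: 22.128°.
θ = atan2( sin Δλ · cos φ₂ , cos φ₁ · sin φ₂ − sin φ₁ · cos φ₂ · cos Δλ )
  = atan2(0.26733, -0.30983) = 139.212° → normalised to [0°, 360°): 139.212°.

139°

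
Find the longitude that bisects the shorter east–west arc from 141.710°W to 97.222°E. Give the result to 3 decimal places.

157.756°E

Signed shortest Δλ from -141.710° to +97.222° is -121.068°.
Midpoint longitude = -141.710° + (-121.068°)/2 = -141.710° − 60.534° = -202.244°.
Normalise into (−180°, 180°]: +157.756°.
(The naïve average (-141.710 + +97.222)/2 = -22.244° is on the wrong side of the globe.)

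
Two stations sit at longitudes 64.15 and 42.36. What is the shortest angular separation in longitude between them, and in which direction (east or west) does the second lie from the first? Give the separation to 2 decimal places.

21.79° west

Raw difference: 42.36 − 64.15 = -21.79°.
Normalise into (−180°, 180°]: -21.79° stays -21.79°.
Negative ⇒ the second point lies to the west; separation 21.79°.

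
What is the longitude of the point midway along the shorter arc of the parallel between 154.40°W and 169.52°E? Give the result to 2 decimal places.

172.44°W

Signed shortest Δλ from -154.40° to +169.52° is -36.08°.
Midpoint longitude = -154.40° + (-36.08°)/2 = -154.40° − 18.04° = -172.44°.
(The naïve average (-154.40 + +169.52)/2 = 7.56° is on the wrong side of the globe.)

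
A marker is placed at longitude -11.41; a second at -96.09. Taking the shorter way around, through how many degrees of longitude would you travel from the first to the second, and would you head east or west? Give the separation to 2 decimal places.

Raw difference: -96.09 − -11.41 = -84.68°.
Normalise into (−180°, 180°]: -84.68° stays -84.68°.
Negative ⇒ the second point lies to the west; separation 84.68°.

84.68° west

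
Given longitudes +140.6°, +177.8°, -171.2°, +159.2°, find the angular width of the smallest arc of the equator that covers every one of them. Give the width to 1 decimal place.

48.2°

Sort the longitudes: -171.2°, +140.6°, +159.2°, +177.8°.
Eastward gaps between consecutive values (wrapping around): 311.8°, 18.6°, 18.6°, 11.0°.
Largest gap = 311.8° ⇒ minimal covering band is its complement: 360° − 311.8° = 48.2°.
Band runs from +140.6° eastward to -171.2°, crossing the antimeridian.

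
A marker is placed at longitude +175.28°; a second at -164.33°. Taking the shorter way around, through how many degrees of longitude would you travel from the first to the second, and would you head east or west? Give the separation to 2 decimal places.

20.39° east

Raw difference: -164.33 − 175.28 = -339.61°.
Normalise into (−180°, 180°]: -339.61° + 360° = 20.39°.
Positive ⇒ the second point lies to the east; separation 20.39°.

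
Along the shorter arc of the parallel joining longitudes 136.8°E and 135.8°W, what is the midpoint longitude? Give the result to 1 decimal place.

179.5°W

Signed shortest Δλ from +136.8° to -135.8° is +87.4°.
Midpoint longitude = +136.8° + (+87.4°)/2 = +136.8° + 43.7° = +180.5°.
Normalise into (−180°, 180°]: -179.5°.
(The naïve average (+136.8 + -135.8)/2 = 0.5° is on the wrong side of the globe.)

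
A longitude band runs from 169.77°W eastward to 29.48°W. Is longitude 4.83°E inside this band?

No

Band width going east from -169.77° to -29.48°: ((-29.48 − -169.77) mod 360) = 140.29°.
Offset of +4.83° east of the west edge: ((4.83 − -169.77) mod 360) = 174.60°.
174.60° > 140.29° ⇒ outside.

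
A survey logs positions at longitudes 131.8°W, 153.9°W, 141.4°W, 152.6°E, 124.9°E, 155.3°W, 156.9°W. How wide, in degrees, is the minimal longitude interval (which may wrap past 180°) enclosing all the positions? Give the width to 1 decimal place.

103.3°

Sort the longitudes: -156.9°, -155.3°, -153.9°, -141.4°, -131.8°, +124.9°, +152.6°.
Eastward gaps between consecutive values (wrapping around): 1.6°, 1.4°, 12.5°, 9.6°, 256.7°, 27.7°, 50.5°.
Largest gap = 256.7° ⇒ minimal covering band is its complement: 360° − 256.7° = 103.3°.
Band runs from +124.9° eastward to -131.8°, crossing the antimeridian.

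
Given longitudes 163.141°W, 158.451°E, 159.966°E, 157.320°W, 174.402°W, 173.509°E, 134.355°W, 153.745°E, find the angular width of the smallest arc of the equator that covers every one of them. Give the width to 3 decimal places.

71.900°

Sort the longitudes: -174.402°, -163.141°, -157.320°, -134.355°, +153.745°, +158.451°, +159.966°, +173.509°.
Eastward gaps between consecutive values (wrapping around): 11.261°, 5.821°, 22.965°, 288.100°, 4.706°, 1.515°, 13.543°, 12.089°.
Largest gap = 288.100° ⇒ minimal covering band is its complement: 360° − 288.100° = 71.900°.
Band runs from +153.745° eastward to -134.355°, crossing the antimeridian.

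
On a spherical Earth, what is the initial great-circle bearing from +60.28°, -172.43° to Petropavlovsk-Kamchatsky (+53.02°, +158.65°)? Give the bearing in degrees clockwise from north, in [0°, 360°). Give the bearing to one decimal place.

258.1°

Δλ = 158.65 − -172.43 = 331.08°; wrapped into (−180°, 180°]: -28.92°.
θ = atan2( sin Δλ · cos φ₂ , cos φ₁ · sin φ₂ − sin φ₁ · cos φ₂ · cos Δλ )
  = atan2(-0.29090, -0.06123) = -101.886° → normalised to [0°, 360°): 258.114°.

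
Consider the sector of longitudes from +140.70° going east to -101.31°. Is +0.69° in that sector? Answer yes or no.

Band width going east from +140.70° to -101.31°: ((-101.31 − 140.70) mod 360) = 117.99°.
Offset of +0.69° east of the west edge: ((0.69 − 140.70) mod 360) = 219.99°.
219.99° > 117.99° ⇒ outside.

No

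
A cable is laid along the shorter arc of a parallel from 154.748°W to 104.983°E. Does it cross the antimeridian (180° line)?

Naïve |104.983 − -154.748| = 259.731° > 180°, so the shorter arc goes the other way round — across 180°.
Signed shortest Δλ = ((104.983 − -154.748 + 180) mod 360) − 180 = -100.269°.
Going west by 100.269° from -154.748° passes through 180° before reaching +104.983°.

Yes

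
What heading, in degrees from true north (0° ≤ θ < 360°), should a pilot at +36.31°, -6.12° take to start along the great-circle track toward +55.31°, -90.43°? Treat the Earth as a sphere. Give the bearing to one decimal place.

Δλ = -90.43 − -6.12 = -84.31°.
θ = atan2( sin Δλ · cos φ₂ , cos φ₁ · sin φ₂ − sin φ₁ · cos φ₂ · cos Δλ )
  = atan2(-0.56633, 0.62917) = -41.991° → normalised to [0°, 360°): 318.009°.

318.0°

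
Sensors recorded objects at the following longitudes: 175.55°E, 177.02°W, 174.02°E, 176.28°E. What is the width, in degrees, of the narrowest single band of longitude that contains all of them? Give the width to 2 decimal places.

8.96°

Sort the longitudes: -177.02°, +174.02°, +175.55°, +176.28°.
Eastward gaps between consecutive values (wrapping around): 351.04°, 1.53°, 0.73°, 6.70°.
Largest gap = 351.04° ⇒ minimal covering band is its complement: 360° − 351.04° = 8.96°.
Band runs from +174.02° eastward to -177.02°, crossing the antimeridian.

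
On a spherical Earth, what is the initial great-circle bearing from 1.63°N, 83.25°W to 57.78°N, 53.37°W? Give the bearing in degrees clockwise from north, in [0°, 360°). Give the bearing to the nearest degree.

Δλ = -53.37 − -83.25 = 29.88°.
θ = atan2( sin Δλ · cos φ₂ , cos φ₁ · sin φ₂ − sin φ₁ · cos φ₂ · cos Δλ )
  = atan2(0.26562, 0.83251) = 17.696° → normalised to [0°, 360°): 17.696°.

18°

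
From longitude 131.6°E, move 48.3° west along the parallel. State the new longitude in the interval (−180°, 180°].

Start at +131.6°; shift −48.3° → +83.3°.
+83.3° already lies in (−180°, 180°].

83.3°E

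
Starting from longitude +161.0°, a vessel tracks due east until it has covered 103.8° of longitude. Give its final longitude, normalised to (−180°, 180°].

-95.2°

Start at +161.0°; shift +103.8° → +264.8°.
+264.8° lies outside (−180°, 180°]; subtract 360° → -95.2°.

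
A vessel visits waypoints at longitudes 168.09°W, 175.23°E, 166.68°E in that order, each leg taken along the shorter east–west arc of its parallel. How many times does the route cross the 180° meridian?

Leg 1: -168.09° → +175.23°, shortest Δλ = -16.68° (west) — crosses 180°.
Leg 2: +175.23° → +166.68°, shortest Δλ = -8.55° (west) — does not cross 180°.
Total crossings: 1.

1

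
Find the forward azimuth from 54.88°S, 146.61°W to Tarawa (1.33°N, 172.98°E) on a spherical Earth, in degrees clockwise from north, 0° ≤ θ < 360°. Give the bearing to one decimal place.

314.5°

Δλ = 172.98 − -146.61 = 319.59°; wrapped into (−180°, 180°]: -40.41°.
θ = atan2( sin Δλ · cos φ₂ , cos φ₁ · sin φ₂ − sin φ₁ · cos φ₂ · cos Δλ )
  = atan2(-0.64808, 0.63599) = -45.539° → normalised to [0°, 360°): 314.461°.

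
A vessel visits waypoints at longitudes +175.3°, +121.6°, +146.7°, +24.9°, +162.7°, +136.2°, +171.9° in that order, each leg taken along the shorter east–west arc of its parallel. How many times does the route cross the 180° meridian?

Leg 1: +175.3° → +121.6°, shortest Δλ = -53.7° (west) — does not cross 180°.
Leg 2: +121.6° → +146.7°, shortest Δλ = 25.1° (east) — does not cross 180°.
Leg 3: +146.7° → +24.9°, shortest Δλ = -121.8° (west) — does not cross 180°.
Leg 4: +24.9° → +162.7°, shortest Δλ = 137.8° (east) — does not cross 180°.
Leg 5: +162.7° → +136.2°, shortest Δλ = -26.5° (west) — does not cross 180°.
Leg 6: +136.2° → +171.9°, shortest Δλ = 35.7° (east) — does not cross 180°.
Total crossings: 0.

0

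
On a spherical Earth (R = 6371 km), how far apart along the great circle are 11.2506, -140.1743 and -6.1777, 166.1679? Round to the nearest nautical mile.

3372 nmi

Δλ = 166.1679 − -140.1743 = 306.3422°; wrapped into (−180°, 180°]: -53.6578°.
Δφ = -6.1777 − 11.2506 = -17.4283°.
a = sin²(Δφ/2) + cos φ₁ · cos φ₂ · sin²(Δλ/2) = 0.221576.
c = 2·atan2(√a, √(1−a)) = 0.98021 rad → d = 6371·c ≈ 6244.92 km ≈ 3371.99 nmi.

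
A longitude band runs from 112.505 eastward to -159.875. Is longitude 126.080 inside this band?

Band width going east from +112.505° to -159.875°: ((-159.875 − 112.505) mod 360) = 87.620°.
Offset of +126.080° east of the west edge: ((126.080 − 112.505) mod 360) = 13.575°.
13.575° ≤ 87.620° ⇒ inside.

Yes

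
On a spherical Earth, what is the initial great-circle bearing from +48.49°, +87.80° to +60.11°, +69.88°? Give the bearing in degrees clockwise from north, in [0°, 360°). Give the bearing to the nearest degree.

Δλ = 69.88 − 87.80 = -17.92°.
θ = atan2( sin Δλ · cos φ₂ , cos φ₁ · sin φ₂ − sin φ₁ · cos φ₂ · cos Δλ )
  = atan2(-0.15333, 0.21952) = -34.933° → normalised to [0°, 360°): 325.067°.

325°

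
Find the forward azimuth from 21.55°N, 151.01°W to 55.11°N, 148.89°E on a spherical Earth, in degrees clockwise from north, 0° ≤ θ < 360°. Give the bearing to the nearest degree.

323°

Δλ = 148.89 − -151.01 = 299.90°; wrapped into (−180°, 180°]: -60.10°.
θ = atan2( sin Δλ · cos φ₂ , cos φ₁ · sin φ₂ − sin φ₁ · cos φ₂ · cos Δλ )
  = atan2(-0.49587, 0.65818) = -36.994° → normalised to [0°, 360°): 323.006°.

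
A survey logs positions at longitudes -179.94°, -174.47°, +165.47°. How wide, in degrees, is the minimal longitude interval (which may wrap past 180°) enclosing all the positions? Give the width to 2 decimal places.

20.06°

Sort the longitudes: -179.94°, -174.47°, +165.47°.
Eastward gaps between consecutive values (wrapping around): 5.47°, 339.94°, 14.59°.
Largest gap = 339.94° ⇒ minimal covering band is its complement: 360° − 339.94° = 20.06°.
Band runs from +165.47° eastward to -174.47°, crossing the antimeridian.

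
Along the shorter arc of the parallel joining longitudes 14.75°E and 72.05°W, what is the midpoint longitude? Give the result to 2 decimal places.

Signed shortest Δλ from +14.75° to -72.05° is -86.80°.
Midpoint longitude = +14.75° + (-86.80°)/2 = +14.75° − 43.40° = -28.65°.

28.65°W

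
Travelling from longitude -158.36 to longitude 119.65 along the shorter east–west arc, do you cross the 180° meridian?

Naïve |119.65 − -158.36| = 278.01° > 180°, so the shorter arc goes the other way round — across 180°.
Signed shortest Δλ = ((119.65 − -158.36 + 180) mod 360) − 180 = -81.99°.
Going west by 81.99° from -158.36° passes through 180° before reaching +119.65°.

Yes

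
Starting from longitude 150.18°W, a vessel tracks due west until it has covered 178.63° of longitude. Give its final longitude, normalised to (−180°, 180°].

31.19°E

Start at -150.18°; shift −178.63° → -328.81°.
-328.81° lies outside (−180°, 180°]; add 360° → +31.19°.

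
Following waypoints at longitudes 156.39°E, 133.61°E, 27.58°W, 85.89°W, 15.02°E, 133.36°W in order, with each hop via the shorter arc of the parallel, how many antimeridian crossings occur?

0

Leg 1: +156.39° → +133.61°, shortest Δλ = -22.78° (west) — does not cross 180°.
Leg 2: +133.61° → -27.58°, shortest Δλ = -161.19° (west) — does not cross 180°.
Leg 3: -27.58° → -85.89°, shortest Δλ = -58.31° (west) — does not cross 180°.
Leg 4: -85.89° → +15.02°, shortest Δλ = 100.91° (east) — does not cross 180°.
Leg 5: +15.02° → -133.36°, shortest Δλ = -148.38° (west) — does not cross 180°.
Total crossings: 0.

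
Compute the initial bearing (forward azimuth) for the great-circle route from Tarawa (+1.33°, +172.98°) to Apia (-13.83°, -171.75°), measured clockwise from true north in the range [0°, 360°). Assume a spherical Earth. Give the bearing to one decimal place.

Δλ = -171.75 − 172.98 = -344.73°; wrapped into (−180°, 180°]: 15.27°.
θ = atan2( sin Δλ · cos φ₂ , cos φ₁ · sin φ₂ − sin φ₁ · cos φ₂ · cos Δλ )
  = atan2(0.25573, -0.26072) = 135.553° → normalised to [0°, 360°): 135.553°.

135.6°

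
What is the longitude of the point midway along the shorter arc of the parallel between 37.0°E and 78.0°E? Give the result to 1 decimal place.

Signed shortest Δλ from +37.0° to +78.0° is +41.0°.
Midpoint longitude = +37.0° + (+41.0°)/2 = +37.0° + 20.5° = +57.5°.

57.5°E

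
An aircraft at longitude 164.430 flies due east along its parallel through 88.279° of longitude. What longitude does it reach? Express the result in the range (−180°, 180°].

Start at +164.430°; shift +88.279° → +252.709°.
+252.709° lies outside (−180°, 180°]; subtract 360° → -107.291°.

-107.291°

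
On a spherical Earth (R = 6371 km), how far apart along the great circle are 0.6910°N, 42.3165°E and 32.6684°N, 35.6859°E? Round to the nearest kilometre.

3623 km

Δλ = 35.6859 − 42.3165 = -6.6306°.
Δφ = 32.6684 − 0.6910 = 31.9774°.
a = sin²(Δφ/2) + cos φ₁ · cos φ₂ · sin²(Δλ/2) = 0.078687.
c = 2·atan2(√a, √(1−a)) = 0.56865 rad → d = 6371·c ≈ 3622.89 km.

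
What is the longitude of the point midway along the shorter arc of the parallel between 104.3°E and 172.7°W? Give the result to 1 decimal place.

145.8°E

Signed shortest Δλ from +104.3° to -172.7° is +83.0°.
Midpoint longitude = +104.3° + (+83.0°)/2 = +104.3° + 41.5° = +145.8°.
(The naïve average (+104.3 + -172.7)/2 = -34.2° is on the wrong side of the globe.)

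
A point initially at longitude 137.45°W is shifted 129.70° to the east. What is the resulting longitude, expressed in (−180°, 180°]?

Start at -137.45°; shift +129.70° → -7.75°.
-7.75° already lies in (−180°, 180°].

7.75°W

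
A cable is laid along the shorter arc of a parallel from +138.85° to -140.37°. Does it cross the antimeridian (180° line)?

Naïve |-140.37 − 138.85| = 279.22° > 180°, so the shorter arc goes the other way round — across 180°.
Signed shortest Δλ = ((-140.37 − 138.85 + 180) mod 360) − 180 = 80.78°.
Going east by 80.78° from +138.85° passes through 180° before reaching -140.37°.

Yes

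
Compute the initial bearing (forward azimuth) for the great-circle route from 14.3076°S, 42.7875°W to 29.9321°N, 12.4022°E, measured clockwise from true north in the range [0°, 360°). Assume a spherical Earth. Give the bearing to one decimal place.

Δλ = 12.4022 − -42.7875 = 55.1897°.
θ = atan2( sin Δλ · cos φ₂ , cos φ₁ · sin φ₂ − sin φ₁ · cos φ₂ · cos Δλ )
  = atan2(0.71153, 0.60576) = 49.591° → normalised to [0°, 360°): 49.591°.

49.6°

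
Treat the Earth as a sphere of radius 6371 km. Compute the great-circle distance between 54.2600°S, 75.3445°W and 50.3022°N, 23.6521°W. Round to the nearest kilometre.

Δλ = -23.6521 − -75.3445 = 51.6924°.
Δφ = 50.3022 − -54.2600 = 104.5622°.
a = sin²(Δφ/2) + cos φ₁ · cos φ₂ · sin²(Δλ/2) = 0.696625.
c = 2·atan2(√a, √(1−a)) = 1.97496 rad → d = 6371·c ≈ 12582.47 km.

12582 km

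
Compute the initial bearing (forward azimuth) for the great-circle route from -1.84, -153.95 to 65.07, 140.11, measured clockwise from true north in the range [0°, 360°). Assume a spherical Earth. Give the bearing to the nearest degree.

337°

Δλ = 140.11 − -153.95 = 294.06°; wrapped into (−180°, 180°]: -65.94°.
θ = atan2( sin Δλ · cos φ₂ , cos φ₁ · sin φ₂ − sin φ₁ · cos φ₂ · cos Δλ )
  = atan2(-0.38489, 0.91187) = -22.884° → normalised to [0°, 360°): 337.116°.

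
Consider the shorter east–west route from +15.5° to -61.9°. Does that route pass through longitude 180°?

Signed shortest Δλ = ((-61.9 − 15.5 + 180) mod 360) − 180 = -77.4°.
Going west by 77.4° from +15.5° reaches -61.9° without touching 180°.

No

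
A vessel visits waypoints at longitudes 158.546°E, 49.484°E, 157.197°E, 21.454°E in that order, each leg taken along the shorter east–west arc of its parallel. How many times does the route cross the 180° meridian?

0

Leg 1: +158.546° → +49.484°, shortest Δλ = -109.062° (west) — does not cross 180°.
Leg 2: +49.484° → +157.197°, shortest Δλ = 107.713° (east) — does not cross 180°.
Leg 3: +157.197° → +21.454°, shortest Δλ = -135.743° (west) — does not cross 180°.
Total crossings: 0.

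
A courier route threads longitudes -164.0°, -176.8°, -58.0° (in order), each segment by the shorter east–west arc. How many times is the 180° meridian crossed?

0

Leg 1: -164.0° → -176.8°, shortest Δλ = -12.8° (west) — does not cross 180°.
Leg 2: -176.8° → -58.0°, shortest Δλ = 118.8° (east) — does not cross 180°.
Total crossings: 0.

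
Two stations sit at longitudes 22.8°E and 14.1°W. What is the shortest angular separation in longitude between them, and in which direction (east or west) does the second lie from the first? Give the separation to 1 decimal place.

Raw difference: -14.1 − 22.8 = -36.9°.
Normalise into (−180°, 180°]: -36.9° stays -36.9°.
Negative ⇒ the second point lies to the west; separation 36.9°.

36.9° west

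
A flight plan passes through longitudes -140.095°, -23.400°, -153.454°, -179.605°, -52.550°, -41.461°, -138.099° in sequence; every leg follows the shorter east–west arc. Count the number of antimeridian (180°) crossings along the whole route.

0

Leg 1: -140.095° → -23.400°, shortest Δλ = 116.695° (east) — does not cross 180°.
Leg 2: -23.400° → -153.454°, shortest Δλ = -130.054° (west) — does not cross 180°.
Leg 3: -153.454° → -179.605°, shortest Δλ = -26.151° (west) — does not cross 180°.
Leg 4: -179.605° → -52.550°, shortest Δλ = 127.055° (east) — does not cross 180°.
Leg 5: -52.550° → -41.461°, shortest Δλ = 11.089° (east) — does not cross 180°.
Leg 6: -41.461° → -138.099°, shortest Δλ = -96.638° (west) — does not cross 180°.
Total crossings: 0.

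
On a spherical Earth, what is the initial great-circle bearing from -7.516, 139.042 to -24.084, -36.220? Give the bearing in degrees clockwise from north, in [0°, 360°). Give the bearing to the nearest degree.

Δλ = -36.220 − 139.042 = -175.262°.
θ = atan2( sin Δλ · cos φ₂ , cos φ₁ · sin φ₂ − sin φ₁ · cos φ₂ · cos Δλ )
  = atan2(-0.07541, -0.52358) = -171.804° → normalised to [0°, 360°): 188.196°.

188°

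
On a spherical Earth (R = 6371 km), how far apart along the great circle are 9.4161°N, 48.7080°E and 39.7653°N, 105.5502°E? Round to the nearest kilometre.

Δλ = 105.5502 − 48.7080 = 56.8422°.
Δφ = 39.7653 − 9.4161 = 30.3492°.
a = sin²(Δφ/2) + cos φ₁ · cos φ₂ · sin²(Δλ/2) = 0.240297.
c = 2·atan2(√a, √(1−a)) = 1.02464 rad → d = 6371·c ≈ 6527.99 km.

6528 km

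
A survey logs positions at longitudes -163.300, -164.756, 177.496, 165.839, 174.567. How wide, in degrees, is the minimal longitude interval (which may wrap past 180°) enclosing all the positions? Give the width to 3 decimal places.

Sort the longitudes: -164.756°, -163.300°, +165.839°, +174.567°, +177.496°.
Eastward gaps between consecutive values (wrapping around): 1.456°, 329.139°, 8.728°, 2.929°, 17.748°.
Largest gap = 329.139° ⇒ minimal covering band is its complement: 360° − 329.139° = 30.861°.
Band runs from +165.839° eastward to -163.300°, crossing the antimeridian.

30.861°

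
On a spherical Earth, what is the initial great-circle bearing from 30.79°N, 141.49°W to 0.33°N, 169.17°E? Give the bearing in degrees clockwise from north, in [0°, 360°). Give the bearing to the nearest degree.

Δλ = 169.17 − -141.49 = 310.66°; wrapped into (−180°, 180°]: -49.34°.
θ = atan2( sin Δλ · cos φ₂ , cos φ₁ · sin φ₂ − sin φ₁ · cos φ₂ · cos Δλ )
  = atan2(-0.75858, -0.32858) = -113.420° → normalised to [0°, 360°): 246.580°.

247°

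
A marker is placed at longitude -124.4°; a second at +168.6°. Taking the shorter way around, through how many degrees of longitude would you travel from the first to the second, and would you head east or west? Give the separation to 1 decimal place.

67.0° west

Raw difference: 168.6 − -124.4 = 293.0°.
Normalise into (−180°, 180°]: 293.0° − 360° = -67.0°.
Negative ⇒ the second point lies to the west; separation 67.0°.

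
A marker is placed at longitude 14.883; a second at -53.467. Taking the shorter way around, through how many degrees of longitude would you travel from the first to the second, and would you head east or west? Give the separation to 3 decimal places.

Raw difference: -53.467 − 14.883 = -68.35°.
Normalise into (−180°, 180°]: -68.35° stays -68.35°.
Negative ⇒ the second point lies to the west; separation 68.350°.

68.350° west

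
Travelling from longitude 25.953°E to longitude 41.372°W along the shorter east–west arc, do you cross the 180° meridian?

No

Signed shortest Δλ = ((-41.372 − 25.953 + 180) mod 360) − 180 = -67.325°.
Going west by 67.325° from +25.953° reaches -41.372° without touching 180°.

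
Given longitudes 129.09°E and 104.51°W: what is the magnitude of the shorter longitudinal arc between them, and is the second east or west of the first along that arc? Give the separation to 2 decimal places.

126.40° east

Raw difference: -104.51 − 129.09 = -233.6°.
Normalise into (−180°, 180°]: -233.6° + 360° = 126.4°.
Positive ⇒ the second point lies to the east; separation 126.40°.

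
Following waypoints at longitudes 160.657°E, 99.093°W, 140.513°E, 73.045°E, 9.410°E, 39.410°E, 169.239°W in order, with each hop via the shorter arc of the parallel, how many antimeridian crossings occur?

Leg 1: +160.657° → -99.093°, shortest Δλ = 100.25° (east) — crosses 180°.
Leg 2: -99.093° → +140.513°, shortest Δλ = -120.394° (west) — crosses 180°.
Leg 3: +140.513° → +73.045°, shortest Δλ = -67.468° (west) — does not cross 180°.
Leg 4: +73.045° → +9.410°, shortest Δλ = -63.635° (west) — does not cross 180°.
Leg 5: +9.410° → +39.410°, shortest Δλ = 30.0° (east) — does not cross 180°.
Leg 6: +39.410° → -169.239°, shortest Δλ = 151.351° (east) — crosses 180°.
Total crossings: 3.

3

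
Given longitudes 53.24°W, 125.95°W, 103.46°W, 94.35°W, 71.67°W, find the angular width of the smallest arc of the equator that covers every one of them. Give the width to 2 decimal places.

Sort the longitudes: -125.95°, -103.46°, -94.35°, -71.67°, -53.24°.
Eastward gaps between consecutive values (wrapping around): 22.49°, 9.11°, 22.68°, 18.43°, 287.29°.
Largest gap = 287.29° ⇒ minimal covering band is its complement: 360° − 287.29° = 72.71°.
Band runs from -125.95° eastward to -53.24°.

72.71°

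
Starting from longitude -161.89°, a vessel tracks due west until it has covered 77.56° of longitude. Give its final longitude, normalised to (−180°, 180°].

Start at -161.89°; shift −77.56° → -239.45°.
-239.45° lies outside (−180°, 180°]; add 360° → +120.55°.

+120.55°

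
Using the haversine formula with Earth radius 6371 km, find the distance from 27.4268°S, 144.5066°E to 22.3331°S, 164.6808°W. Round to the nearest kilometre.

5123 km

Δλ = -164.6808 − 144.5066 = -309.1874°; wrapped into (−180°, 180°]: 50.8126°.
Δφ = -22.3331 − -27.4268 = 5.0937°.
a = sin²(Δφ/2) + cos φ₁ · cos φ₂ · sin²(Δλ/2) = 0.153100.
c = 2·atan2(√a, √(1−a)) = 0.80405 rad → d = 6371·c ≈ 5122.57 km.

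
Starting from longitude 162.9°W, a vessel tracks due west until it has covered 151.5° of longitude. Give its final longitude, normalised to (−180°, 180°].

Start at -162.9°; shift −151.5° → -314.4°.
-314.4° lies outside (−180°, 180°]; add 360° → +45.6°.

45.6°E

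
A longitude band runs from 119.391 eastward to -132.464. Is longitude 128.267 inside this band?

Yes

Band width going east from +119.391° to -132.464°: ((-132.464 − 119.391) mod 360) = 108.145°.
Offset of +128.267° east of the west edge: ((128.267 − 119.391) mod 360) = 8.876°.
8.876° ≤ 108.145° ⇒ inside.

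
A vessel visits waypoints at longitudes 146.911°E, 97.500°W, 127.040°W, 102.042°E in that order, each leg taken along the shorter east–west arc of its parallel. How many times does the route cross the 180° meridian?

Leg 1: +146.911° → -97.500°, shortest Δλ = 115.589° (east) — crosses 180°.
Leg 2: -97.500° → -127.040°, shortest Δλ = -29.54° (west) — does not cross 180°.
Leg 3: -127.040° → +102.042°, shortest Δλ = -130.918° (west) — crosses 180°.
Total crossings: 2.

2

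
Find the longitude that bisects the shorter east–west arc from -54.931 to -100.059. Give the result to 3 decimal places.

-77.495°

Signed shortest Δλ from -54.931° to -100.059° is -45.128°.
Midpoint longitude = -54.931° + (-45.128°)/2 = -54.931° − 22.564° = -77.495°.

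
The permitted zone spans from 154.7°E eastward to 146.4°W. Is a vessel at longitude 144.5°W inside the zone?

Band width going east from +154.7° to -146.4°: ((-146.4 − 154.7) mod 360) = 58.9°.
Offset of -144.5° east of the west edge: ((-144.5 − 154.7) mod 360) = 60.8°.
60.8° > 58.9° ⇒ outside.

No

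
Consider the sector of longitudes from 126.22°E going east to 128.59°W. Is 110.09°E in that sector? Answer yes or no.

Band width going east from +126.22° to -128.59°: ((-128.59 − 126.22) mod 360) = 105.19°.
Offset of +110.09° east of the west edge: ((110.09 − 126.22) mod 360) = 343.87°.
343.87° > 105.19° ⇒ outside.

No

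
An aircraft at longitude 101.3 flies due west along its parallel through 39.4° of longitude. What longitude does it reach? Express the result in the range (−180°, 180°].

+61.9°

Start at +101.3°; shift −39.4° → +61.9°.
+61.9° already lies in (−180°, 180°].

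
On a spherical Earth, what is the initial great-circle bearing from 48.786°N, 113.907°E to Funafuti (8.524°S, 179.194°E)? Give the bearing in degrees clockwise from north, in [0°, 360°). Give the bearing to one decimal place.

Δλ = 179.194 − 113.907 = 65.287°.
θ = atan2( sin Δλ · cos φ₂ , cos φ₁ · sin φ₂ − sin φ₁ · cos φ₂ · cos Δλ )
  = atan2(0.89838, -0.40868) = 114.461° → normalised to [0°, 360°): 114.461°.

114.5°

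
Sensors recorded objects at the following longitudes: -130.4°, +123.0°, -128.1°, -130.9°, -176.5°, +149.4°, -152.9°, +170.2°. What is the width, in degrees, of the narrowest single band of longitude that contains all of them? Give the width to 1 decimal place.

108.9°

Sort the longitudes: -176.5°, -152.9°, -130.9°, -130.4°, -128.1°, +123.0°, +149.4°, +170.2°.
Eastward gaps between consecutive values (wrapping around): 23.6°, 22.0°, 0.5°, 2.3°, 251.1°, 26.4°, 20.8°, 13.3°.
Largest gap = 251.1° ⇒ minimal covering band is its complement: 360° − 251.1° = 108.9°.
Band runs from +123.0° eastward to -128.1°, crossing the antimeridian.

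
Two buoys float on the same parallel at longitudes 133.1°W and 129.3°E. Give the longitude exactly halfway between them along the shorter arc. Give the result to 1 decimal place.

178.1°E

Signed shortest Δλ from -133.1° to +129.3° is -97.6°.
Midpoint longitude = -133.1° + (-97.6°)/2 = -133.1° − 48.8° = -181.9°.
Normalise into (−180°, 180°]: +178.1°.
(The naïve average (-133.1 + +129.3)/2 = -1.9° is on the wrong side of the globe.)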